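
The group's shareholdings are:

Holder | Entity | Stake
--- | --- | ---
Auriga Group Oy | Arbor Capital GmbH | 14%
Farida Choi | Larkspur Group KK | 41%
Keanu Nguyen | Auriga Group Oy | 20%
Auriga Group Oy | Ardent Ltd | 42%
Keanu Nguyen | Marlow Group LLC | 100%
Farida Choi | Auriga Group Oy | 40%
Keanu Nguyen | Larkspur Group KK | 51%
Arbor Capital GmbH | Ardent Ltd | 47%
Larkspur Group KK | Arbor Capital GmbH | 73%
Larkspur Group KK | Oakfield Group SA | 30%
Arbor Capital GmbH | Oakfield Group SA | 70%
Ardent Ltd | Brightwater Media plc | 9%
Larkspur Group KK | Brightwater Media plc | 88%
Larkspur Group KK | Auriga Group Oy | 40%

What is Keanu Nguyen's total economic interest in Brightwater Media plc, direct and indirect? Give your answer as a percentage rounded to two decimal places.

Keanu reaches Brightwater along 6 paths.
Via Larkspur → Auriga → Ardent: 51% × 40% × 42% × 9% = 0.77112%.
Via Auriga → Ardent: 20% × 42% × 9% = 0.756%.
Via Larkspur → Auriga → Arbor → Ardent: 51% × 40% × 14% × 47% × 9% = 0.1208088%.
Via Auriga → Arbor → Ardent: 20% × 14% × 47% × 9% = 0.11844%.
Via Larkspur → Arbor → Ardent: 51% × 73% × 47% × 9% = 1.574829%.
Via Larkspur: 51% × 88% = 44.88%.
Total: 0.77112% + 0.756% + 0.1208088% + 0.11844% + 1.574829% + 44.88% = 48.2211978%.
Rounded: 48.22%.

48.22%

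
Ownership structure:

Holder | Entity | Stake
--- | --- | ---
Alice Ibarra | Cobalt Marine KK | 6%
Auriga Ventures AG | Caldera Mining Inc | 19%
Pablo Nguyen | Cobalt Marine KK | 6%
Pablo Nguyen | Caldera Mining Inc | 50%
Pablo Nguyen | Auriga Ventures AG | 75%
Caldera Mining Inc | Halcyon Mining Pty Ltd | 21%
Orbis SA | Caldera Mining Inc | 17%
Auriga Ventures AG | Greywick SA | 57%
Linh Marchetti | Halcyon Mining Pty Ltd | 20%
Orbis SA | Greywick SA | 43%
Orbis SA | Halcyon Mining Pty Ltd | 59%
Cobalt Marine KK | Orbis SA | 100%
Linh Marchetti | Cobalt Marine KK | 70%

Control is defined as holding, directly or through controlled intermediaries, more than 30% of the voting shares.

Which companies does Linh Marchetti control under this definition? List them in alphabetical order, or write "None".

Linh holds 70% of Cobalt, so Linh controls Cobalt.
Cobalt holds 100% of Orbis, so Linh controls Orbis.
Orbis holds 43% of Greywick, so Linh controls Greywick.
Orbis and Linh together hold 59% + 20% = 79% of Halcyon, so Linh controls Halcyon.
No other company's threshold is met.

Cobalt Marine KK, Greywick SA, Halcyon Mining Pty Ltd, Orbis SA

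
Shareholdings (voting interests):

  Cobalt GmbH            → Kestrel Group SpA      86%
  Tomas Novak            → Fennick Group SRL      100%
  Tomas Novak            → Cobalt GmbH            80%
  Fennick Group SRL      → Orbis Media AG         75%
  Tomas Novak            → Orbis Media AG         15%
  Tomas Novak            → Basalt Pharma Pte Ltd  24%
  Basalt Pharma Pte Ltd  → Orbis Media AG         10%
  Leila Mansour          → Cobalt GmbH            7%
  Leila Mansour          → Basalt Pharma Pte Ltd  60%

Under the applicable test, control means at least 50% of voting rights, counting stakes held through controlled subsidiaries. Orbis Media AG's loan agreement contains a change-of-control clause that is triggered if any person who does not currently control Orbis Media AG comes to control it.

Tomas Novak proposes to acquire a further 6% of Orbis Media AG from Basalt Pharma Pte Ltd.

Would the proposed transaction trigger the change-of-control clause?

No

The purchase adds only to Tomas's holdings (Basalt's stake shrinks), so Tomas is the only person who could newly come to control Orbis.
Tomas holds 100% of Fennick, so Tomas controls Fennick.
Fennick and Tomas together hold 75% + 15% = 90% of Orbis, so Tomas controls Orbis.
So Tomas already controls Orbis before the transaction.
After the purchase, Tomas's direct stake in Orbis rises to 15% + 6% = 21%, and Basalt's stake falls to 4%.
Tomas controlled Orbis already, so this is not a new person acquiring control; every other person's position is unchanged or reduced.
No new person acquires control, so the clause is not triggered.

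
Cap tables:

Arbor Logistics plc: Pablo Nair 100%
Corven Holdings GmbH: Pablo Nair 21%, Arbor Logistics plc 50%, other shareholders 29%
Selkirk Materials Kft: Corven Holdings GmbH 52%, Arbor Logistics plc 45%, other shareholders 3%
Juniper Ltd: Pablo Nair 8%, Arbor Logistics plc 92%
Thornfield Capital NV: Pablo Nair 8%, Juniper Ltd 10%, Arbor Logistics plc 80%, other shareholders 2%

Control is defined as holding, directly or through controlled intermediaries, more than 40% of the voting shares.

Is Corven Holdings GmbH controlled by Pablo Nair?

Pablo holds 100% of Arbor, so Pablo controls Arbor.
Pablo and Arbor together hold 21% + 50% = 71% of Corven, so Pablo controls Corven.

Yes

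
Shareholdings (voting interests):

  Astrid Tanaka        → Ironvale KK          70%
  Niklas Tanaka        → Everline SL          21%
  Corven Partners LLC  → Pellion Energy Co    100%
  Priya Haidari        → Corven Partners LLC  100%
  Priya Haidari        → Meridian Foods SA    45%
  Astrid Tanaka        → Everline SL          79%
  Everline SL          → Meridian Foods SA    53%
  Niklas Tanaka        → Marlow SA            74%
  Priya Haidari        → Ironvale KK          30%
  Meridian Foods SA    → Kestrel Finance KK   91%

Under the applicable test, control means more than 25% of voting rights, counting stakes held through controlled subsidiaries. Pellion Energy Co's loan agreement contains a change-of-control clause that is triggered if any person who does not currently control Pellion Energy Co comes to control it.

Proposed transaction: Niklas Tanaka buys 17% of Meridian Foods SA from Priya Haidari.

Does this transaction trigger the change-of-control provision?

The purchase adds only to Niklas's holdings (Priya's stake shrinks), so Niklas is the only person who could newly come to control Pellion.
Niklas holds 74% of Marlow, so Niklas controls Marlow.
Neither Niklas nor any entity Niklas controls holds any voting interest in Pellion.
So before the transaction, Niklas does not control Pellion.
After the purchase, Niklas holds 17% of Meridian directly, and Priya's stake falls to 28%.
Niklas's side now holds 17% of Meridian, not > 25%, so Niklas still does not control Meridian.
After the transaction, neither Niklas nor any entity Niklas controls holds a voting interest in Pellion, so Niklas still does not control it.
No new person acquires control, so the clause is not triggered.

No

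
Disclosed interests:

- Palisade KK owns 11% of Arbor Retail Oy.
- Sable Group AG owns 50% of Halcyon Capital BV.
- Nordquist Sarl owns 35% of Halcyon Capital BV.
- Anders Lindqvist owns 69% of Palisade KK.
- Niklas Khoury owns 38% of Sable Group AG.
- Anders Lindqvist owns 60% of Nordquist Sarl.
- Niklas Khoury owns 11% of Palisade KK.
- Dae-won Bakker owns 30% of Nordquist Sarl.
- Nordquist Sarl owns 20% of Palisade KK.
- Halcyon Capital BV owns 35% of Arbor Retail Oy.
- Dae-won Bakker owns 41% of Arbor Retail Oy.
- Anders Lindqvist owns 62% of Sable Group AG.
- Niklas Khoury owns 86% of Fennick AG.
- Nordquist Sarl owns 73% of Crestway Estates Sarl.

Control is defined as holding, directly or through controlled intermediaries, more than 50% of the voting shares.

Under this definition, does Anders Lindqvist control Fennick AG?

Anders holds 60% of Nordquist, so Anders controls Nordquist.
Anders holds 62% of Sable, so Anders controls Sable.
Nordquist and Sable together hold 35% + 50% = 85% of Halcyon, so Anders controls Halcyon.
Nordquist and Anders together hold 20% + 69% = 89% of Palisade, so Anders controls Palisade.
Nordquist holds 73% of Crestway, so Anders controls Crestway.
Neither Anders nor any entity Anders controls holds any voting interest in Fennick.
So Anders does not control Fennick.

No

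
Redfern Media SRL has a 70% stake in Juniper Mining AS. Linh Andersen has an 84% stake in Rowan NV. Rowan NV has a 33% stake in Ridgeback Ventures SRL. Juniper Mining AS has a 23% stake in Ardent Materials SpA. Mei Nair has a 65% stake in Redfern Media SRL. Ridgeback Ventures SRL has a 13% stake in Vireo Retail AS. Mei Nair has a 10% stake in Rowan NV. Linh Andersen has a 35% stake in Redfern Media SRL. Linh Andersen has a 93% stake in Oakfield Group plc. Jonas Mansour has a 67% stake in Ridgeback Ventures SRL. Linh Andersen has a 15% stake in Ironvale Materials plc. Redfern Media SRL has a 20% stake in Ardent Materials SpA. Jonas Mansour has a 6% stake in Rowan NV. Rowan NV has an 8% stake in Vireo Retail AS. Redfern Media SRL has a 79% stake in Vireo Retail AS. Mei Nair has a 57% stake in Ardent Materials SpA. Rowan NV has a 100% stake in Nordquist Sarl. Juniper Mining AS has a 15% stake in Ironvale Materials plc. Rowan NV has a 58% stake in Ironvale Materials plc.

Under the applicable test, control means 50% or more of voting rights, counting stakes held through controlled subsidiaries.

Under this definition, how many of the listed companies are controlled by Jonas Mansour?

Jonas holds 67% of Ridgeback, so Jonas controls Ridgeback.
No other company's threshold is met.
Jonas controls 1 company.

1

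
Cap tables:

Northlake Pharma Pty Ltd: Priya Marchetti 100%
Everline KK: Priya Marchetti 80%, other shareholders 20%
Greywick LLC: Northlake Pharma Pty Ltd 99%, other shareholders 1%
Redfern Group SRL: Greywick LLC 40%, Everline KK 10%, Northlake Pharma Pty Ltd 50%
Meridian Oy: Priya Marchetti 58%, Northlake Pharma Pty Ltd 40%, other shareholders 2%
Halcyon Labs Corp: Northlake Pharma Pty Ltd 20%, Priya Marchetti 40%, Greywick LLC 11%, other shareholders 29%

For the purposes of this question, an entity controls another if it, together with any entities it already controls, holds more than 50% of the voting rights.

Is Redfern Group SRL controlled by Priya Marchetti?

Priya holds 100% of Northlake, so Priya controls Northlake.
Priya holds 80% of Everline, so Priya controls Everline.
Northlake holds 99% of Greywick, so Priya controls Greywick.
Greywick and Everline and Northlake together hold 40% + 10% + 50% = 100% of Redfern, so Priya controls Redfern.

Yes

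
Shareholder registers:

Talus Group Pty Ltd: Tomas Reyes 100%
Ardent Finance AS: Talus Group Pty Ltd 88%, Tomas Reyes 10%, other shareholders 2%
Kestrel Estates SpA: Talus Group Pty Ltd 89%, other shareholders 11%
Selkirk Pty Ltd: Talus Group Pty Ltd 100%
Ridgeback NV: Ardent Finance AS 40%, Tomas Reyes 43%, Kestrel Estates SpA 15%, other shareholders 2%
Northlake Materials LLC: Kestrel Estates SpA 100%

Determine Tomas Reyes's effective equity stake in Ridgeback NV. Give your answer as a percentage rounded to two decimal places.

95.55%

Tomas reaches Ridgeback along 4 paths.
Via Talus → Ardent: 100% × 88% × 40% = 35.2%.
Via Ardent: 10% × 40% = 4%.
Direct stake: 43% = 43%.
Via Talus → Kestrel: 100% × 89% × 15% = 13.35%.
Total: 35.2% + 4% + 43% + 13.35% = 95.55%.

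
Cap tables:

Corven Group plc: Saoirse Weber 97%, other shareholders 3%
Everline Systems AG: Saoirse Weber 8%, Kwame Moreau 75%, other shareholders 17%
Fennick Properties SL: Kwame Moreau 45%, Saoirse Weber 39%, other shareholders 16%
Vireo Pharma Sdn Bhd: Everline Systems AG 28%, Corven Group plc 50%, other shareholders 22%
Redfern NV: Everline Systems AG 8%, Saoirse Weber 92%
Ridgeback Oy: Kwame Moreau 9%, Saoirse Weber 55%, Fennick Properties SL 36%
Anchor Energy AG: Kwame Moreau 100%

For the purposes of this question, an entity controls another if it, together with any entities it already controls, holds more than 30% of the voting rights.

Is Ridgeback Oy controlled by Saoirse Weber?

Yes

Saoirse holds 39% of Fennick, so Saoirse controls Fennick.
Saoirse and Fennick together hold 55% + 36% = 91% of Ridgeback, so Saoirse controls Ridgeback.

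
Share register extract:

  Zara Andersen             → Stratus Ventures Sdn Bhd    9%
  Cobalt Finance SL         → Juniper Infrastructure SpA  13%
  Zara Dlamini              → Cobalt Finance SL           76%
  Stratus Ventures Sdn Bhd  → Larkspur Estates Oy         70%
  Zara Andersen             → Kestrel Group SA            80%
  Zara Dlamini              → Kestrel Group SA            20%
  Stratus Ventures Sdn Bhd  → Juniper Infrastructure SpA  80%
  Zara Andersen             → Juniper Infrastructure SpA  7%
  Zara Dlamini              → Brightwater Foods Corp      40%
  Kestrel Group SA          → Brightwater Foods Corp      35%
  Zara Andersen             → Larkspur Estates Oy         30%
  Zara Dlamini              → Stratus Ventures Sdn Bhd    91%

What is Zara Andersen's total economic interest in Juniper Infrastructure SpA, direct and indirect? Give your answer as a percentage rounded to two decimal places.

14.20%

Zara Andersen reaches Juniper along 2 paths.
Direct stake: 7% = 7%.
Via Stratus: 9% × 80% = 7.2%.
Total: 7% + 7.2% = 14.2%.
Rounded: 14.20%.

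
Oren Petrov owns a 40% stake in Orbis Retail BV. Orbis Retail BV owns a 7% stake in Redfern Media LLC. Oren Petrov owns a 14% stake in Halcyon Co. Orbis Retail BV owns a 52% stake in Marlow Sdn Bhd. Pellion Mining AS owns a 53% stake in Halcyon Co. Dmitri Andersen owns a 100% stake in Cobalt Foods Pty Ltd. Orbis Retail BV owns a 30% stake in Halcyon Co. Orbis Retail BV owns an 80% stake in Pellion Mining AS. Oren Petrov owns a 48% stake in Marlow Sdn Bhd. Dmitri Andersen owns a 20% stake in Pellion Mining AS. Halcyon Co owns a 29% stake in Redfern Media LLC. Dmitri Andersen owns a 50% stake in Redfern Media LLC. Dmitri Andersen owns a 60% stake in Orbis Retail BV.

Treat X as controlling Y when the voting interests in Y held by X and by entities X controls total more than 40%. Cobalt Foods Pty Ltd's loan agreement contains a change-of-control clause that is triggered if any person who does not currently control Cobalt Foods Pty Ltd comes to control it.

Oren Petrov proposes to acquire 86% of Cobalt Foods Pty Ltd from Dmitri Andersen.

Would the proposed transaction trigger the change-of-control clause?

The purchase adds only to Oren's holdings (Dmitri's stake shrinks), so Oren is the only person who could newly come to control Cobalt.
Oren holds 48% of Marlow, so Oren controls Marlow.
Neither Oren nor any entity Oren controls holds any voting interest in Cobalt.
So before the transaction, Oren does not control Cobalt.
After the purchase, Oren holds 86% of Cobalt directly, and Dmitri's stake falls to 14%.
Oren holds 86% of Cobalt, so Oren controls Cobalt.
Oren did not control Cobalt before and does after, so the clause is triggered.

Yes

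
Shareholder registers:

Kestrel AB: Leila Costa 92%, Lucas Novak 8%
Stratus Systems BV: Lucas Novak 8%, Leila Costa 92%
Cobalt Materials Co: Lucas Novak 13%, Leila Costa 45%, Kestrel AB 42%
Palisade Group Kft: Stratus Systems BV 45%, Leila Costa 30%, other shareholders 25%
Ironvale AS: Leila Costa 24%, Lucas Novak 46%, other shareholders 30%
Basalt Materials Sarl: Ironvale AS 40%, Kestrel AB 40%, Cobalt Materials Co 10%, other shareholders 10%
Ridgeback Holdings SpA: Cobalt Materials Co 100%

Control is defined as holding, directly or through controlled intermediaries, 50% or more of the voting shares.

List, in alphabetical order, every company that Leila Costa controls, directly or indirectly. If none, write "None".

Basalt Materials Sarl, Cobalt Materials Co, Kestrel AB, Palisade Group Kft, Ridgeback Holdings SpA, Stratus Systems BV

Leila holds 92% of Kestrel, so Leila controls Kestrel.
Leila holds 92% of Stratus, so Leila controls Stratus.
Leila and Kestrel together hold 45% + 42% = 87% of Cobalt, so Leila controls Cobalt.
Stratus and Leila together hold 45% + 30% = 75% of Palisade, so Leila controls Palisade.
Kestrel and Cobalt together hold 40% + 10% = 50% of Basalt, so Leila controls Basalt.
Cobalt holds 100% of Ridgeback, so Leila controls Ridgeback.
No other company's threshold is met.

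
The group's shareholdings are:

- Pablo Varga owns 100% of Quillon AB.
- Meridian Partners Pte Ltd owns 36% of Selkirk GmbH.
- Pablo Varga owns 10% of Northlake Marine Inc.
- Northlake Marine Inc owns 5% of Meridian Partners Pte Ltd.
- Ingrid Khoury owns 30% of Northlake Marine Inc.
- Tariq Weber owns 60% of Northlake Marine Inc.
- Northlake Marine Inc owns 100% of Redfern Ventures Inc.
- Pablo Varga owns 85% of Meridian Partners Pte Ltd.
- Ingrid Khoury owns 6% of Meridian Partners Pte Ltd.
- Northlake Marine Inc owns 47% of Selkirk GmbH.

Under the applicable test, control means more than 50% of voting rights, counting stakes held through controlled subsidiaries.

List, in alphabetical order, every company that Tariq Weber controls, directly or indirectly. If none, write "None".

Tariq holds 60% of Northlake, so Tariq controls Northlake.
Northlake holds 100% of Redfern, so Tariq controls Redfern.
No other company's threshold is met.

Northlake Marine Inc, Redfern Ventures Inc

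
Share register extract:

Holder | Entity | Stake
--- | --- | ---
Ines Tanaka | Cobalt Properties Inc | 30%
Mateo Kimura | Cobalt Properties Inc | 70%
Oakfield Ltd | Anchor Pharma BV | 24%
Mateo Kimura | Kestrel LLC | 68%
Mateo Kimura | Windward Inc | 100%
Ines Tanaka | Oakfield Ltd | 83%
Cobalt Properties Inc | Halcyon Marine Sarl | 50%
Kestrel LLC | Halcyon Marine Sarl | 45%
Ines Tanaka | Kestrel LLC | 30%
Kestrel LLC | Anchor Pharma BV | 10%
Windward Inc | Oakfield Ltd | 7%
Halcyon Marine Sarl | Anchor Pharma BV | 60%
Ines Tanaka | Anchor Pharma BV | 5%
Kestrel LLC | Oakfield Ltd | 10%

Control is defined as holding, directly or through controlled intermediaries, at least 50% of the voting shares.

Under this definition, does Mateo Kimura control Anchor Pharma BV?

Yes

Mateo holds 68% of Kestrel, so Mateo controls Kestrel.
Mateo holds 70% of Cobalt, so Mateo controls Cobalt.
Cobalt and Kestrel together hold 50% + 45% = 95% of Halcyon, so Mateo controls Halcyon.
Halcyon and Kestrel together hold 60% + 10% = 70% of Anchor, so Mateo controls Anchor.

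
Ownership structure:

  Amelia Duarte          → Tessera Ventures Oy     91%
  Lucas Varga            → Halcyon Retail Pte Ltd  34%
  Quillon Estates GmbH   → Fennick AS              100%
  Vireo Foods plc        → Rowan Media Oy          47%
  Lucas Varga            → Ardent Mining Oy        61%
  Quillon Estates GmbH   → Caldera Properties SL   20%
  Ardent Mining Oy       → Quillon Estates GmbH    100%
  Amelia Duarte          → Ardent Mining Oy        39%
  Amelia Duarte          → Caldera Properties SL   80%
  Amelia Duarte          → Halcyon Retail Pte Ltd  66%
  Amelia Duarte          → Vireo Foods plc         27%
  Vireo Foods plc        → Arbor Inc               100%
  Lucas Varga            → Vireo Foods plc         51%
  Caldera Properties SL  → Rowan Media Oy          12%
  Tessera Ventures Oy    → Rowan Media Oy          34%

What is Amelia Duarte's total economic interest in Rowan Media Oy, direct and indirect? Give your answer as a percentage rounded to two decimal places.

54.17%

Amelia reaches Rowan along 4 paths.
Via Vireo: 27% × 47% = 12.69%.
Via Tessera: 91% × 34% = 30.94%.
Via Ardent → Quillon → Caldera: 39% × 100% × 20% × 12% = 0.936%.
Via Caldera: 80% × 12% = 9.6%.
Total: 12.69% + 30.94% + 0.936% + 9.6% = 54.166%.
Rounded: 54.17%.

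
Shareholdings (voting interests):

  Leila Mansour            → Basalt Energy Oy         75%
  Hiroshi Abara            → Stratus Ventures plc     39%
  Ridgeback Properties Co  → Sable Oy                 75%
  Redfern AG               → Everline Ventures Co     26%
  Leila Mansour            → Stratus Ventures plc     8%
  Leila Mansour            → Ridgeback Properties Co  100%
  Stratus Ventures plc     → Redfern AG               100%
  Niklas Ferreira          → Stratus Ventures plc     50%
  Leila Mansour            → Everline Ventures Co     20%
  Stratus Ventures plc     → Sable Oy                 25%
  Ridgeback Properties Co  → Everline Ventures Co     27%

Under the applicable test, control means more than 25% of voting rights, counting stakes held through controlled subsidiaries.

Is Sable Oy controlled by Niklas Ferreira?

Niklas holds 50% of Stratus, so Niklas controls Stratus.
Stratus holds 100% of Redfern, so Niklas controls Redfern.
Redfern holds 26% of Everline, so Niklas controls Everline.
In Sable, Niklas's side holds only 25%, not > 25%.
So Niklas does not control Sable.

No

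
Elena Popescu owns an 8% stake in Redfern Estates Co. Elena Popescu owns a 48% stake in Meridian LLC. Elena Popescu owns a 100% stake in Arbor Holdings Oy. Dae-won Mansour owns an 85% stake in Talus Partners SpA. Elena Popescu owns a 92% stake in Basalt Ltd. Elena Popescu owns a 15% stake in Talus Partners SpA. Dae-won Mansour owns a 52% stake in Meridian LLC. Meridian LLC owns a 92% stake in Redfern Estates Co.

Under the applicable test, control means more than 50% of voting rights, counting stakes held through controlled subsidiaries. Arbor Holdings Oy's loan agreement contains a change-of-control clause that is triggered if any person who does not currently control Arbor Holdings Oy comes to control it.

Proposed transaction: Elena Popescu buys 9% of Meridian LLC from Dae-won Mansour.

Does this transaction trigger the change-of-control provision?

The purchase adds only to Elena's holdings (Dae-won's stake shrinks), so Elena is the only person who could newly come to control Arbor.
Elena holds 100% of Arbor, so Elena controls Arbor.
So Elena already controls Arbor before the transaction.
After the purchase, Elena's direct stake in Meridian rises to 48% + 9% = 57%, and Dae-won's stake falls to 43%.
Elena controlled Arbor already, so this is not a new person acquiring control; every other person's position is unchanged or reduced.
No new person acquires control, so the clause is not triggered.

No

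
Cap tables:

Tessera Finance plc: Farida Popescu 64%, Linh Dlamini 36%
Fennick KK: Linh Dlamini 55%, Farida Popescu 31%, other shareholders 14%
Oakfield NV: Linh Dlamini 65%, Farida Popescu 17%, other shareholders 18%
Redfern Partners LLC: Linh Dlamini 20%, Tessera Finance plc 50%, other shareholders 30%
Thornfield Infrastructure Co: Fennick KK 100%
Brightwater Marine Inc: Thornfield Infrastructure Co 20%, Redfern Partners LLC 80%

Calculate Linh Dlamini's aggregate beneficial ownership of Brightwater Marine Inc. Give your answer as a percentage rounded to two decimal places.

Linh reaches Brightwater along 3 paths.
Via Fennick → Thornfield: 55% × 100% × 20% = 11%.
Via Redfern: 20% × 80% = 16%.
Via Tessera → Redfern: 36% × 50% × 80% = 14.4%.
Total: 11% + 16% + 14.4% = 41.4%.
Rounded: 41.40%.

41.40%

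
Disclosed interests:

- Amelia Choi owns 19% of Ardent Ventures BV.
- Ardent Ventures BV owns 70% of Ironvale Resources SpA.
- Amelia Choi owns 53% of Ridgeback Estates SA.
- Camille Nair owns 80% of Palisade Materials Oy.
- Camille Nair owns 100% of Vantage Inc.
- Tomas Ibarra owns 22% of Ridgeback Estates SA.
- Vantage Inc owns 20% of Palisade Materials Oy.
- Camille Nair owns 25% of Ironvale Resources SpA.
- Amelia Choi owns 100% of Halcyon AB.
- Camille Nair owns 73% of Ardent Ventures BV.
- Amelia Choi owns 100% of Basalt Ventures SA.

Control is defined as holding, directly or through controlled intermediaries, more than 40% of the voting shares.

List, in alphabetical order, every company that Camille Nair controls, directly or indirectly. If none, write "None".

Ardent Ventures BV, Ironvale Resources SpA, Palisade Materials Oy, Vantage Inc

Camille holds 73% of Ardent, so Camille controls Ardent.
Camille holds 100% of Vantage, so Camille controls Vantage.
Vantage and Camille together hold 20% + 80% = 100% of Palisade, so Camille controls Palisade.
Camille and Ardent together hold 25% + 70% = 95% of Ironvale, so Camille controls Ironvale.
No other company's threshold is met.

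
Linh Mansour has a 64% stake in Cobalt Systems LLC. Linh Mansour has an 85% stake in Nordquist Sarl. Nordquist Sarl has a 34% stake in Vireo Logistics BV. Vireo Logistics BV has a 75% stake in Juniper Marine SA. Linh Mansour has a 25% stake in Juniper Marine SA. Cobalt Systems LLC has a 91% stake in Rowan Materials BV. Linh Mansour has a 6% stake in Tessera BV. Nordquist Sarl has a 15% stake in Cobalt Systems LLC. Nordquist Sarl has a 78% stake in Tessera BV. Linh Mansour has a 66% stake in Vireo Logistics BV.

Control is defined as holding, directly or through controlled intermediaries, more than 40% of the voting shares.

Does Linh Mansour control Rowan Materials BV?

Yes

Linh holds 85% of Nordquist, so Linh controls Nordquist.
Linh and Nordquist together hold 64% + 15% = 79% of Cobalt, so Linh controls Cobalt.
Cobalt holds 91% of Rowan, so Linh controls Rowan.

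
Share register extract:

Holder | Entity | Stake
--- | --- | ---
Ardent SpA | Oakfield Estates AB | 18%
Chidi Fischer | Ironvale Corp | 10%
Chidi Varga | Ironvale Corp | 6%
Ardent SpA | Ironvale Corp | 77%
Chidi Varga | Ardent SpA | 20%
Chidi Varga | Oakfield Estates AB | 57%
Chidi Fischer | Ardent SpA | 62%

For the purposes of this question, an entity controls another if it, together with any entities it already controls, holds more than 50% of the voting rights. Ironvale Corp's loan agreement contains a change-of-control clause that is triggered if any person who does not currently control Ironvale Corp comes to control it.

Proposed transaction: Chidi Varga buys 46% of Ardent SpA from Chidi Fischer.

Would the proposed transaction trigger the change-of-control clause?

The purchase adds only to Chidi Varga's holdings (Chidi Fischer's stake shrinks), so Chidi Varga is the only person who could newly come to control Ironvale.
Chidi Varga holds 57% of Oakfield, so Chidi Varga controls Oakfield.
In Ironvale, Chidi Varga's side holds only 6%, not > 50%.
So before the transaction, Chidi Varga does not control Ironvale.
After the purchase, Chidi Varga's direct stake in Ardent rises to 20% + 46% = 66%, and Chidi Fischer's stake falls to 16%.
Chidi Varga holds 66% of Ardent, so Chidi Varga controls Ardent.
Ardent and Chidi Varga together hold 77% + 6% = 83% of Ironvale, so Chidi Varga controls Ironvale.
Chidi Varga did not control Ironvale before and does after, so the clause is triggered.

Yes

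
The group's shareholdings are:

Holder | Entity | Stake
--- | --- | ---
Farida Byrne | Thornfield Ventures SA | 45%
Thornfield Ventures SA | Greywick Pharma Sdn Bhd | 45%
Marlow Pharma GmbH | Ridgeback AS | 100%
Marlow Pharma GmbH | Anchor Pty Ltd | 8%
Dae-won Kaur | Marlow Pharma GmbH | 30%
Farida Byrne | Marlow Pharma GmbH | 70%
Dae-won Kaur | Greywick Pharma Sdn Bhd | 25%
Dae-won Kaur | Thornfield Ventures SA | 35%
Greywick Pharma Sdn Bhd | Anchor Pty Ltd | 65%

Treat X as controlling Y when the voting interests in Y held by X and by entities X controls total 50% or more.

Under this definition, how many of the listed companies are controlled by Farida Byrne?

2

Farida holds 70% of Marlow, so Farida controls Marlow.
Marlow holds 100% of Ridgeback, so Farida controls Ridgeback.
No other company's threshold is met.
Farida controls 2 companies.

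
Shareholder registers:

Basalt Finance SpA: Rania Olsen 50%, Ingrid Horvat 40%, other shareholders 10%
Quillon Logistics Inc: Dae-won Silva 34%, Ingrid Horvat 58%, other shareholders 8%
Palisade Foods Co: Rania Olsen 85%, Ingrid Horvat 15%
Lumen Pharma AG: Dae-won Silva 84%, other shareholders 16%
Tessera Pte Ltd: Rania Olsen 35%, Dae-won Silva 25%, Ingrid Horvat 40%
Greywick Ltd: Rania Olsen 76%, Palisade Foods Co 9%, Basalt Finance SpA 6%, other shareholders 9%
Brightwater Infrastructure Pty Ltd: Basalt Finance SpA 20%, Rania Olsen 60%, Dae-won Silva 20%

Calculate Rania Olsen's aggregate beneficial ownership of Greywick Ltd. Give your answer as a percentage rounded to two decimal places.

86.65%

Rania reaches Greywick along 3 paths.
Direct stake: 76% = 76%.
Via Palisade: 85% × 9% = 7.65%.
Via Basalt: 50% × 6% = 3%.
Total: 76% + 7.65% + 3% = 86.65%.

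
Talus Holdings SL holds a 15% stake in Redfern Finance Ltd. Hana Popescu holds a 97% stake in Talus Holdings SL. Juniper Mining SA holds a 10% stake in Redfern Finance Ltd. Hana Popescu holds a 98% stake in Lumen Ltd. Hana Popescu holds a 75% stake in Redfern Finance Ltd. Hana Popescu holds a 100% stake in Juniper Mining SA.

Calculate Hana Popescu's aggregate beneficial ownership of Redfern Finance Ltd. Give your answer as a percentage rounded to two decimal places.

Hana reaches Redfern along 3 paths.
Via Juniper: 100% × 10% = 10%.
Via Talus: 97% × 15% = 14.55%.
Direct stake: 75% = 75%.
Total: 10% + 14.55% + 75% = 99.55%.

99.55%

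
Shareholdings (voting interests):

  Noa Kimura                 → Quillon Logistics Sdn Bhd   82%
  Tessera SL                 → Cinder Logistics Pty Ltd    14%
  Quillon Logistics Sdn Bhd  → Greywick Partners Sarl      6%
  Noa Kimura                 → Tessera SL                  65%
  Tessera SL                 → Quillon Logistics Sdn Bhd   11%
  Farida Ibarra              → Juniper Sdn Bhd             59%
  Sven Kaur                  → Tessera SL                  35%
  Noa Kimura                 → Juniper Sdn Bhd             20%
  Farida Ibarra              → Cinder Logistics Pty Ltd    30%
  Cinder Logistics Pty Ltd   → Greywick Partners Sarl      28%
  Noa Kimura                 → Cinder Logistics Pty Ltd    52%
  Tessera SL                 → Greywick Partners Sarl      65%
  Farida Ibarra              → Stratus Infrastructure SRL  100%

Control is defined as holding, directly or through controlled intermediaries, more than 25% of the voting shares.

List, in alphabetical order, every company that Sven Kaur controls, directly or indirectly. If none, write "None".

Sven holds 35% of Tessera, so Sven controls Tessera.
Tessera holds 65% of Greywick, so Sven controls Greywick.
No other company's threshold is met.

Greywick Partners Sarl, Tessera SL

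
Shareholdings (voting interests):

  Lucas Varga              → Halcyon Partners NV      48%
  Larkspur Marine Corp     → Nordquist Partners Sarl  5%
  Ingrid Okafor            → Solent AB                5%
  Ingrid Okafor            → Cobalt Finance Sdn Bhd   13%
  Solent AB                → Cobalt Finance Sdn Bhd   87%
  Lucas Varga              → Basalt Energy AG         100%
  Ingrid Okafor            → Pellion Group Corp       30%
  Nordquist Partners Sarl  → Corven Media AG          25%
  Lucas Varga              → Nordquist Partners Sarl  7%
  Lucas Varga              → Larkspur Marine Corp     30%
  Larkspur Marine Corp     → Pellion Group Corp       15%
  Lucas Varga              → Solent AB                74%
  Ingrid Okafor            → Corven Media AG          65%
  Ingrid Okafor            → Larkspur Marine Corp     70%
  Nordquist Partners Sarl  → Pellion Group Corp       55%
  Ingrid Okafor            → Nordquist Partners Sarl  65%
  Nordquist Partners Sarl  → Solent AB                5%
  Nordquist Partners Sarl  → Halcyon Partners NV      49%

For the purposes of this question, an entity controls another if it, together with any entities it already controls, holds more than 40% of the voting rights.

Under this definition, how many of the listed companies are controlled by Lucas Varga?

Lucas holds 48% of Halcyon, so Lucas controls Halcyon.
Lucas holds 74% of Solent, so Lucas controls Solent.
Solent holds 87% of Cobalt, so Lucas controls Cobalt.
Lucas holds 100% of Basalt, so Lucas controls Basalt.
No other company's threshold is met.
Lucas controls 4 companies.

4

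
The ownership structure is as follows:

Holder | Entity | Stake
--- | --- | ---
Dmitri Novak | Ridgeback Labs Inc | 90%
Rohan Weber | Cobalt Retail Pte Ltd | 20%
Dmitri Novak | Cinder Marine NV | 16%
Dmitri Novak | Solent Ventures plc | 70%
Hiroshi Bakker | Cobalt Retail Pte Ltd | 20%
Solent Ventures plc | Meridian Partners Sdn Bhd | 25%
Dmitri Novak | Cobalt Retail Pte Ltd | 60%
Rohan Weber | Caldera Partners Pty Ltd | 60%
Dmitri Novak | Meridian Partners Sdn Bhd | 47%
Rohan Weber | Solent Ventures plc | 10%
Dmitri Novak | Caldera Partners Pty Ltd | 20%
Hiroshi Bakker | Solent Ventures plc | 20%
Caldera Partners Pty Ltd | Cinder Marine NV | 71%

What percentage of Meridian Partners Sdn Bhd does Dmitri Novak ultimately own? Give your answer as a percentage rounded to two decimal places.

64.50%

Dmitri reaches Meridian along 2 paths.
Direct stake: 47% = 47%.
Via Solent: 70% × 25% = 17.5%.
Total: 47% + 17.5% = 64.5%.
Rounded: 64.50%.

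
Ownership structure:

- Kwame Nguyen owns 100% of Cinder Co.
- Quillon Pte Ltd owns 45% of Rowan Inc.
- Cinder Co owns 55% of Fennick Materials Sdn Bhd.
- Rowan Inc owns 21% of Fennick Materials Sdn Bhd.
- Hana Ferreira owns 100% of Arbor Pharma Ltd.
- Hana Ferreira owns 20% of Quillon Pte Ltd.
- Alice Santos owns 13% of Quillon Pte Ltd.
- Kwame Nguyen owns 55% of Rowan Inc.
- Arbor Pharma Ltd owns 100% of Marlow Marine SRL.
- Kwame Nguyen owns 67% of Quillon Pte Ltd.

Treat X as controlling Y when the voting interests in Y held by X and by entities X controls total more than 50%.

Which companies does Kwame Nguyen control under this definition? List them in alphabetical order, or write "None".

Cinder Co, Fennick Materials Sdn Bhd, Quillon Pte Ltd, Rowan Inc

Kwame holds 67% of Quillon, so Kwame controls Quillon.
Kwame holds 100% of Cinder, so Kwame controls Cinder.
Quillon and Kwame together hold 45% + 55% = 100% of Rowan, so Kwame controls Rowan.
Cinder and Rowan together hold 55% + 21% = 76% of Fennick, so Kwame controls Fennick.
No other company's threshold is met.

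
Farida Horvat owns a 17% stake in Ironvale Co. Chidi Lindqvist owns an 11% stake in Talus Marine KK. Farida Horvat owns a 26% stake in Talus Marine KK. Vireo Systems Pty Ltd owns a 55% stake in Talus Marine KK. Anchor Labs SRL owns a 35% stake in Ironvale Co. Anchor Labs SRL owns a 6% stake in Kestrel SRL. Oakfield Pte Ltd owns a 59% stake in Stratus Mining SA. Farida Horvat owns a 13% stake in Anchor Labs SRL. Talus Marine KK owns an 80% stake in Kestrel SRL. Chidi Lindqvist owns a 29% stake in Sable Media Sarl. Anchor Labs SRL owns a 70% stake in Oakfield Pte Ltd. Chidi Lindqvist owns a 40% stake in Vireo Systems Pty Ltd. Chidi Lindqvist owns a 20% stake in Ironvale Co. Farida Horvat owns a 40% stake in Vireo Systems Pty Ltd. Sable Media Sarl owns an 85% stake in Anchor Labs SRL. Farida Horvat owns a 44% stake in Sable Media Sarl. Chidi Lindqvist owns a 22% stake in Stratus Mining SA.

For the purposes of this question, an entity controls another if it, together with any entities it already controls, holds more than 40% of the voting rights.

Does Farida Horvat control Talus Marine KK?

Farida holds 44% of Sable, so Farida controls Sable.
Farida and Sable together hold 13% + 85% = 98% of Anchor, so Farida controls Anchor.
Anchor holds 70% of Oakfield, so Farida controls Oakfield.
Oakfield holds 59% of Stratus, so Farida controls Stratus.
Anchor and Farida together hold 35% + 17% = 52% of Ironvale, so Farida controls Ironvale.
In Talus, Farida's side holds only 26%, not > 40%.
So Farida does not control Talus.

No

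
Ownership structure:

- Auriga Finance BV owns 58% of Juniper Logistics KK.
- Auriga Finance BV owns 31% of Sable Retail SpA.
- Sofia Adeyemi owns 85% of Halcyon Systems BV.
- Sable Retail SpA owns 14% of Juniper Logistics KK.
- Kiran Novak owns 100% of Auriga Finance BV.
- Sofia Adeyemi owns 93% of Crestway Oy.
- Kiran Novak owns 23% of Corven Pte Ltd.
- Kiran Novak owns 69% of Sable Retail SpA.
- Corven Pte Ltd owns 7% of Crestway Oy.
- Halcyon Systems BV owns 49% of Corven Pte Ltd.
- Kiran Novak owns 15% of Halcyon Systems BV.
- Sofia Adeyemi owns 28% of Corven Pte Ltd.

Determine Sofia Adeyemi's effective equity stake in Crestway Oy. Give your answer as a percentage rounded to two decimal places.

97.88%

Sofia reaches Crestway along 3 paths.
Direct stake: 93% = 93%.
Via Halcyon → Corven: 85% × 49% × 7% = 2.9155%.
Via Corven: 28% × 7% = 1.96%.
Total: 93% + 2.9155% + 1.96% = 97.8755%.
Rounded: 97.88%.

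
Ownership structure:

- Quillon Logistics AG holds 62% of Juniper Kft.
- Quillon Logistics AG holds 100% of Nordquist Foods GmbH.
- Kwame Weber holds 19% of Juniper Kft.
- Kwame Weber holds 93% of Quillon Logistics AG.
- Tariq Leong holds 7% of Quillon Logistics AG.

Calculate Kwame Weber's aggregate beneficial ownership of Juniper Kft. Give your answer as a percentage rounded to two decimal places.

Kwame reaches Juniper along 2 paths.
Direct stake: 19% = 19%.
Via Quillon: 93% × 62% = 57.66%.
Total: 19% + 57.66% = 76.66%.

76.66%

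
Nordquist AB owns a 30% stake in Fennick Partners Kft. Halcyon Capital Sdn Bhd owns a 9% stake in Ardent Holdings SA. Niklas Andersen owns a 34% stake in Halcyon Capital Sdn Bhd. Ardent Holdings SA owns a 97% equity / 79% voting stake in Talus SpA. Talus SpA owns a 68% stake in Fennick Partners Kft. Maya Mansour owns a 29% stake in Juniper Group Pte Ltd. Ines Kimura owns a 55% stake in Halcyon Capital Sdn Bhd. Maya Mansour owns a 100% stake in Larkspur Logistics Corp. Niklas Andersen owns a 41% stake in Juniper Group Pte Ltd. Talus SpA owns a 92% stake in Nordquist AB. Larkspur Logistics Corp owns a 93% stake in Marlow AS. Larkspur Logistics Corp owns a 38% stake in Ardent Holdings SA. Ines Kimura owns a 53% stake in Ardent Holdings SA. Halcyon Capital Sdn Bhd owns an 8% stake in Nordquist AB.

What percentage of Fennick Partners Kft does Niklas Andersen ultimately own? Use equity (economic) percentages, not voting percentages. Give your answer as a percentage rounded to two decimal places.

Niklas reaches Fennick along 3 paths.
Via Halcyon → Ardent → Talus: 34% × 9% × 97% × 68% = 2.018376%.
Via Halcyon → Nordquist: 34% × 8% × 30% = 0.816%.
Via Halcyon → Ardent → Talus → Nordquist: 34% × 9% × 97% × 92% × 30% = 0.8192232%.
Total: 2.018376% + 0.816% + 0.8192232% = 3.6535992%.
Rounded: 3.65%.

3.65%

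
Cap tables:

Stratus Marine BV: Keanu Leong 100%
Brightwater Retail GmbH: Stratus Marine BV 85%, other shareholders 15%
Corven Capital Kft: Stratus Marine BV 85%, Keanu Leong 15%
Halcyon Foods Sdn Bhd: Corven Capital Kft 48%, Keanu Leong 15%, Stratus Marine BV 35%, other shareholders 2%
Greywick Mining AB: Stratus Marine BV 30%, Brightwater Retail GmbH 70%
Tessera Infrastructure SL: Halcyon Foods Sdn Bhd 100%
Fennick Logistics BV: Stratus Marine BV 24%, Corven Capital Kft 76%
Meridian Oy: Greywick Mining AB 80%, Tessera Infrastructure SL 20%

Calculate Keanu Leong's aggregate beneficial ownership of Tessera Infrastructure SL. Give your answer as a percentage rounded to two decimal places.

98.00%

Keanu reaches Tessera along 4 paths.
Via Stratus → Corven → Halcyon: 100% × 85% × 48% × 100% = 40.8%.
Via Corven → Halcyon: 15% × 48% × 100% = 7.2%.
Via Halcyon: 15% × 100% = 15%.
Via Stratus → Halcyon: 100% × 35% × 100% = 35%.
Total: 40.8% + 7.2% + 15% + 35% = 98%.
Rounded: 98.00%.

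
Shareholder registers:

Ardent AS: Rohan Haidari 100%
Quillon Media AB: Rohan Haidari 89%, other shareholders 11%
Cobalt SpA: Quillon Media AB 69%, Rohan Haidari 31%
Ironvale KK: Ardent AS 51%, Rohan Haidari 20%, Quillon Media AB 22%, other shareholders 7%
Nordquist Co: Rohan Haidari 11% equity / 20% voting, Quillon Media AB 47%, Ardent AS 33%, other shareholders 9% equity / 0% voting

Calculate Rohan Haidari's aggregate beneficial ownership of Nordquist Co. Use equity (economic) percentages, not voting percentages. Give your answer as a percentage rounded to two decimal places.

85.83%

Rohan reaches Nordquist along 3 paths.
Direct stake: 11% = 11%.
Via Quillon: 89% × 47% = 41.83%.
Via Ardent: 100% × 33% = 33%.
Total: 11% + 41.83% + 33% = 85.83%.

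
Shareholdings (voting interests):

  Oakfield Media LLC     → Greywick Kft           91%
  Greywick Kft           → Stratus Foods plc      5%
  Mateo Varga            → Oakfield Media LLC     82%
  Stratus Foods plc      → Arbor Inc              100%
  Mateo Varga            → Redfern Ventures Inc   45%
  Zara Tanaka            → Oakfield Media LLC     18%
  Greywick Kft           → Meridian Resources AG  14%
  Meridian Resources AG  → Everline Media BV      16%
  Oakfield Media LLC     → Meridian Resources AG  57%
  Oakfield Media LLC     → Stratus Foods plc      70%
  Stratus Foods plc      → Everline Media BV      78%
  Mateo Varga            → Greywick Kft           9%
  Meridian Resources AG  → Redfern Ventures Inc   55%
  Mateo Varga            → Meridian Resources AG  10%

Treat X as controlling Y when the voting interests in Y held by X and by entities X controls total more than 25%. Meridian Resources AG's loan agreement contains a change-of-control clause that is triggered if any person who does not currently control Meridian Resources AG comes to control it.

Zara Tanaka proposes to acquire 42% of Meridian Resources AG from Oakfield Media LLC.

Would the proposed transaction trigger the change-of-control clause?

The purchase adds only to Zara's holdings (Oakfield's stake shrinks), so Zara is the only person who could newly come to control Meridian.
Zara's largest direct stake is 18% in Oakfield, which does not meet the threshold, so Zara controls no company.
Neither Zara nor any entity Zara controls holds any voting interest in Meridian.
So before the transaction, Zara does not control Meridian.
After the purchase, Zara holds 42% of Meridian directly, and Oakfield's stake falls to 15%.
Zara holds 42% of Meridian, so Zara controls Meridian.
Zara did not control Meridian before and does after, so the clause is triggered.

Yes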